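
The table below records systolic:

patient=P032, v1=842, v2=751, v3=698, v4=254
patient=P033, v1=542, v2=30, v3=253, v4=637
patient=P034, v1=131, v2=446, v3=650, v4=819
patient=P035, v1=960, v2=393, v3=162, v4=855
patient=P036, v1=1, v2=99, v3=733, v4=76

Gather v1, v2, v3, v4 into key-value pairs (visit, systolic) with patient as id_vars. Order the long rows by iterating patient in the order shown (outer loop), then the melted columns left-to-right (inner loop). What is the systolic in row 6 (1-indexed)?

20 rows total (5 × 4). Row 6: index ⌊(6-1)/4⌋ = 1 into patient → P033; (6-1) mod 4 = 1 into the melted columns → v2.
So row 6 is (P033, v2, 30); systolic = 30.

30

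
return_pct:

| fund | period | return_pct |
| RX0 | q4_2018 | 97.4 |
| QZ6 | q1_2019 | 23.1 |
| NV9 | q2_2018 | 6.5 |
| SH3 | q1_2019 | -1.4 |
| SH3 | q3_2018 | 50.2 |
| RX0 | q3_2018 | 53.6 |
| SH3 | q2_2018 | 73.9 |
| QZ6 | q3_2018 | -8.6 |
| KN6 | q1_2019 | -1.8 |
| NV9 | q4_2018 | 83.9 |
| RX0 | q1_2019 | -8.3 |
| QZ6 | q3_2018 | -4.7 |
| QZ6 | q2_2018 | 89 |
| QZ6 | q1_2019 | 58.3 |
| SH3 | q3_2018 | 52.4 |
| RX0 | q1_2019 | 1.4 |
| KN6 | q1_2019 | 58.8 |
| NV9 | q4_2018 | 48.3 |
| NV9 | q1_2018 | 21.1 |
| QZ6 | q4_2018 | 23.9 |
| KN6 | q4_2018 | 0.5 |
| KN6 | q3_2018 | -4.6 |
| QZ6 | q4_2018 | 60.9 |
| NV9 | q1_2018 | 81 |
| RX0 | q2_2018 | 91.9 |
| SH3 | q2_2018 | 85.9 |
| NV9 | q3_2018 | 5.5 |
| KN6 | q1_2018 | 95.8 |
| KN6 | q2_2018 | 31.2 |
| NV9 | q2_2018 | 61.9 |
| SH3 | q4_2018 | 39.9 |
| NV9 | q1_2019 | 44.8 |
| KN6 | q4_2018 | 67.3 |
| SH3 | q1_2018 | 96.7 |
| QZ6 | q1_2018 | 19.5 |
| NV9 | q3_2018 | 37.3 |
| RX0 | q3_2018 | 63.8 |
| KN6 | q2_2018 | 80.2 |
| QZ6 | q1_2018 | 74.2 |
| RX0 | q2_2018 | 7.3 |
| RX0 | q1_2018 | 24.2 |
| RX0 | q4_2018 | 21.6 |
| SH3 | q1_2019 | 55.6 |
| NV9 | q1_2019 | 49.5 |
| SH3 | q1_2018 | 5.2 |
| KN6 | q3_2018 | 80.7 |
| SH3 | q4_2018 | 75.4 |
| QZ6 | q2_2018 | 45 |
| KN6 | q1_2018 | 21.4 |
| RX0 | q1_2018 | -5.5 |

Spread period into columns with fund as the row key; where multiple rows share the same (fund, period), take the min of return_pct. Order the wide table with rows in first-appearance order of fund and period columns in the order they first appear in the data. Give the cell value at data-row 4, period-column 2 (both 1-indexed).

-1.4

With rows in first-appearance order of fund, row 4 is fund=SH3. period columns in first-appearance order: q4_2018, q1_2019, q2_2018, q3_2018, q1_2018; column 2 is q1_2019.
Long rows with fund=SH3, period=q1_2019: min(-1.4, 55.6) = -1.4.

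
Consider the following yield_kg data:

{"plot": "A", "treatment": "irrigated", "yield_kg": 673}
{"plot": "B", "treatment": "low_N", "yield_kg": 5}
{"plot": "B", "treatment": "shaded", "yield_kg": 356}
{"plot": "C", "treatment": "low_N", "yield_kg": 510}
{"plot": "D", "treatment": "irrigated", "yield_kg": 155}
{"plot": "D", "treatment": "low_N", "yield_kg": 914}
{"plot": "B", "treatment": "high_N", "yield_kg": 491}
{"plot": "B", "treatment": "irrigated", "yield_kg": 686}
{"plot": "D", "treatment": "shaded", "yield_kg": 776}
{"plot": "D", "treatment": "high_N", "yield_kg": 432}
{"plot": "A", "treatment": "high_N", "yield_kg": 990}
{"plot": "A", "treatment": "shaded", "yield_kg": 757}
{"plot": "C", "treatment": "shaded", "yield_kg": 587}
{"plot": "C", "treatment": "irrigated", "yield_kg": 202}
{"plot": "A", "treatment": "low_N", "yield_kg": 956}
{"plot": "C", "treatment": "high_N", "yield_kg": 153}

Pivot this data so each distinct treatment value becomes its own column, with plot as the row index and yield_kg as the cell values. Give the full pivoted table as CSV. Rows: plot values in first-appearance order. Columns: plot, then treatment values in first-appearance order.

Columns: plot plus the 4 distinct treatment values (irrigated, low_N, shaded, high_N).
For example, row A column irrigated takes yield_kg=673 from the long row (A, irrigated).

plot,irrigated,low_N,shaded,high_N
A,673,956,757,990
B,686,5,356,491
C,202,510,587,153
D,155,914,776,432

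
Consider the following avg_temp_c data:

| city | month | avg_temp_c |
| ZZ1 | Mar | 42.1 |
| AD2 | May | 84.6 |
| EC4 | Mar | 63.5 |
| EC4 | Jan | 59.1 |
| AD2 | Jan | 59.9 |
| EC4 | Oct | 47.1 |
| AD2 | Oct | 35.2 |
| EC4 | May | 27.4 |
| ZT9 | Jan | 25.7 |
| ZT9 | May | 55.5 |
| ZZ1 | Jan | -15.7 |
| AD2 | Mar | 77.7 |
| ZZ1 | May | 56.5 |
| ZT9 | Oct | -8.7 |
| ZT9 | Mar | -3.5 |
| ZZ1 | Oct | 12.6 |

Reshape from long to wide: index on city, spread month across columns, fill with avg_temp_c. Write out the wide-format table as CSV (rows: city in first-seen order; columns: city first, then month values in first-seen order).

city,Mar,May,Jan,Oct
ZZ1,42.1,56.5,-15.7,12.6
AD2,77.7,84.6,59.9,35.2
EC4,63.5,27.4,59.1,47.1
ZT9,-3.5,55.5,25.7,-8.7

Columns: city plus the 4 distinct month values (Mar, May, Jan, Oct).
For example, row ZZ1 column Mar takes avg_temp_c=42.1 from the long row (ZZ1, Mar).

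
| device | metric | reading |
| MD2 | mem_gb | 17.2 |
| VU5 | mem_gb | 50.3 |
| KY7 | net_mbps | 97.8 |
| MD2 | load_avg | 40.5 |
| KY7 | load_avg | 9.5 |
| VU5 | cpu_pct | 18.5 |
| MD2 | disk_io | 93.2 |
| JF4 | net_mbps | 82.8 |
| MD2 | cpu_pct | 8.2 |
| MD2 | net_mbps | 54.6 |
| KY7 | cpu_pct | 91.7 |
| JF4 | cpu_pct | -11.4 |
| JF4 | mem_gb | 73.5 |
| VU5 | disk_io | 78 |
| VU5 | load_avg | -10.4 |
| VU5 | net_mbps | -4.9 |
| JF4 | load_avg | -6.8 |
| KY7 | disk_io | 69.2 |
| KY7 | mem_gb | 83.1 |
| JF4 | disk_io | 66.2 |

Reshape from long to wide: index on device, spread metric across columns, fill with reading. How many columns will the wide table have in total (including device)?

6

1 column for device plus 5 distinct metric values → 6 columns.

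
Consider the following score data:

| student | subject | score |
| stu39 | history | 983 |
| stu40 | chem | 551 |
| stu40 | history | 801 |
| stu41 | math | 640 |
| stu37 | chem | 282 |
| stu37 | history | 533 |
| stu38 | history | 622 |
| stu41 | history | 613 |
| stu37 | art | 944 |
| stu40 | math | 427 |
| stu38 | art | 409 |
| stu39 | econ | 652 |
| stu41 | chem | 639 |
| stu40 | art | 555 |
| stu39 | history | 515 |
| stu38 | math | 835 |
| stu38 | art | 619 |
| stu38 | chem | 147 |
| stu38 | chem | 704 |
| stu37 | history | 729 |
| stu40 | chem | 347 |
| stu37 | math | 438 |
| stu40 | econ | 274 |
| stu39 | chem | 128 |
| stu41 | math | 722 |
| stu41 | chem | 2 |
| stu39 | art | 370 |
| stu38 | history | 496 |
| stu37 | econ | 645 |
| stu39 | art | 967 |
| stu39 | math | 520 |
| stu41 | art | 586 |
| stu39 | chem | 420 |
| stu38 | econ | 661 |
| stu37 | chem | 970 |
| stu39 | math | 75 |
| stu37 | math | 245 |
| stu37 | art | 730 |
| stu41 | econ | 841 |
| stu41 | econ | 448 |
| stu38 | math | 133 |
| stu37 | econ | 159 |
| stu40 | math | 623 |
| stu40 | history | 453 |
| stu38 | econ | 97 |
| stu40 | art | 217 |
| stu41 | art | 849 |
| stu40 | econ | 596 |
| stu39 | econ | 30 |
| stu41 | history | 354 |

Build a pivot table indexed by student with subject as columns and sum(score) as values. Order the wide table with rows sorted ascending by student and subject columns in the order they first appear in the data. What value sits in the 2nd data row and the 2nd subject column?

With rows sorted ascending by student, row 2 is student=stu38. subject columns in first-appearance order: history, chem, math, art, econ; column 2 is chem.
Long rows with student=stu38, subject=chem: 147 + 704 = 851.

851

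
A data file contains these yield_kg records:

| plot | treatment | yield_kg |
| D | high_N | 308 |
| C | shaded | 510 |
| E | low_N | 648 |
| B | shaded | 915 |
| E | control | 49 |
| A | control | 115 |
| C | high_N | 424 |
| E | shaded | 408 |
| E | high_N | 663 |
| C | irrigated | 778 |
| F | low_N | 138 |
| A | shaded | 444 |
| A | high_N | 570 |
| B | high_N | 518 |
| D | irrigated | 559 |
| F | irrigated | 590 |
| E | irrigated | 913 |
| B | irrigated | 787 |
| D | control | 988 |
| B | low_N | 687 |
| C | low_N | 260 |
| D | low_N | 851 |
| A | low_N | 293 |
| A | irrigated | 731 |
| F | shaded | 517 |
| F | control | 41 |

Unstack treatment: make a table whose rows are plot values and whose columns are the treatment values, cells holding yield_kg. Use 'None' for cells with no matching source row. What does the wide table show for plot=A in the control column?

115

The long row with plot=A, treatment=control has yield_kg=115.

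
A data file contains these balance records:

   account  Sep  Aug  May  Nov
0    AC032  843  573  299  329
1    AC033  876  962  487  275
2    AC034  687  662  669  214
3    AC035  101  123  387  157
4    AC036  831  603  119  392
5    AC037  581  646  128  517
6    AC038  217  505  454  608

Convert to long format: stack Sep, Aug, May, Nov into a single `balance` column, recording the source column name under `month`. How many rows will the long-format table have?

28

7 account values × 4 melted columns = 28 rows.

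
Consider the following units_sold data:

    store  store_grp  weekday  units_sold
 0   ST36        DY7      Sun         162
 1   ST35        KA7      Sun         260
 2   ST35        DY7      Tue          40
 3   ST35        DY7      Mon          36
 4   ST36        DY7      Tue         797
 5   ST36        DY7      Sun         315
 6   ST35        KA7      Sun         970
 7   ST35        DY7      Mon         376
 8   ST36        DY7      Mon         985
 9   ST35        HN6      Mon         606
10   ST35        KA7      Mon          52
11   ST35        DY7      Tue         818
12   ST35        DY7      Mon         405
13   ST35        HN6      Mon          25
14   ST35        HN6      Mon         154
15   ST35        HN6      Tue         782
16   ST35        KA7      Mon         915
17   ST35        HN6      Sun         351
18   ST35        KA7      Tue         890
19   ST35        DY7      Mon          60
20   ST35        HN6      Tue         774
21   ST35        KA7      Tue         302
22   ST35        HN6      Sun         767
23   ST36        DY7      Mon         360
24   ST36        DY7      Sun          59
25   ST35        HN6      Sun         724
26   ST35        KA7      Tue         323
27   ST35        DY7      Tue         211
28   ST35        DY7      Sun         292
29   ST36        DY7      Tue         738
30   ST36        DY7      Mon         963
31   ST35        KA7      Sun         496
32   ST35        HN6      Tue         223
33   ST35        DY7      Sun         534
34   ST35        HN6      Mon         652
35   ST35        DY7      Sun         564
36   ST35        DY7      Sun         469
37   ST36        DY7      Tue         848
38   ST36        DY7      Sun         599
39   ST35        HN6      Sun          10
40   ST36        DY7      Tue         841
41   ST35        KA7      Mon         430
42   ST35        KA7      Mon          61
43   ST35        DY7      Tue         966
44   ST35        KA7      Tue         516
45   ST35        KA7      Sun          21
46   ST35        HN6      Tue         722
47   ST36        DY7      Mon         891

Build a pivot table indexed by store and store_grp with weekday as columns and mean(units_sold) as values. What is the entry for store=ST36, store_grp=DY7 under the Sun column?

283.75

Rows with store=ST36, store_grp=DY7 and weekday=Sun: units_sold values are 162, 315, 59, 599.
(162 + 315 + 59 + 599) / 4 = 283.75.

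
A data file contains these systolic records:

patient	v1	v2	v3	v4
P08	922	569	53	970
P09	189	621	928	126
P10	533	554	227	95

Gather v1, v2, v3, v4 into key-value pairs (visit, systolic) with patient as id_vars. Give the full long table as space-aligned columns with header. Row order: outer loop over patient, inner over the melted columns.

Each (patient, column) pair becomes one row: 3 × 4 = 12 rows.
For example, (P08, v1) → systolic=922.

patient  visit  systolic
P08      v1     922     
P08      v2     569     
P08      v3     53      
P08      v4     970     
P09      v1     189     
P09      v2     621     
P09      v3     928     
P09      v4     126     
P10      v1     533     
P10      v2     554     
P10      v3     227     
P10      v4     95      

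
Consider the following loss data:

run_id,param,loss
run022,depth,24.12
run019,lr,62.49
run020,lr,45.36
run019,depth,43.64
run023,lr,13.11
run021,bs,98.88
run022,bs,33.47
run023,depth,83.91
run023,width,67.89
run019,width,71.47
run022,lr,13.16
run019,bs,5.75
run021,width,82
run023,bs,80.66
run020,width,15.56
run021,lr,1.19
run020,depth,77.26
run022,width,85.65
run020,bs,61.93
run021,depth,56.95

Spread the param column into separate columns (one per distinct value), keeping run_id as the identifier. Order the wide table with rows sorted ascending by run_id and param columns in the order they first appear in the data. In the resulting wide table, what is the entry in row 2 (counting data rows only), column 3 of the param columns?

61.93

With rows sorted ascending by run_id, row 2 is run_id=run020. param columns in first-appearance order: depth, lr, bs, width; column 3 is bs.
Long rows with run_id=run020, param=bs: loss = 61.93.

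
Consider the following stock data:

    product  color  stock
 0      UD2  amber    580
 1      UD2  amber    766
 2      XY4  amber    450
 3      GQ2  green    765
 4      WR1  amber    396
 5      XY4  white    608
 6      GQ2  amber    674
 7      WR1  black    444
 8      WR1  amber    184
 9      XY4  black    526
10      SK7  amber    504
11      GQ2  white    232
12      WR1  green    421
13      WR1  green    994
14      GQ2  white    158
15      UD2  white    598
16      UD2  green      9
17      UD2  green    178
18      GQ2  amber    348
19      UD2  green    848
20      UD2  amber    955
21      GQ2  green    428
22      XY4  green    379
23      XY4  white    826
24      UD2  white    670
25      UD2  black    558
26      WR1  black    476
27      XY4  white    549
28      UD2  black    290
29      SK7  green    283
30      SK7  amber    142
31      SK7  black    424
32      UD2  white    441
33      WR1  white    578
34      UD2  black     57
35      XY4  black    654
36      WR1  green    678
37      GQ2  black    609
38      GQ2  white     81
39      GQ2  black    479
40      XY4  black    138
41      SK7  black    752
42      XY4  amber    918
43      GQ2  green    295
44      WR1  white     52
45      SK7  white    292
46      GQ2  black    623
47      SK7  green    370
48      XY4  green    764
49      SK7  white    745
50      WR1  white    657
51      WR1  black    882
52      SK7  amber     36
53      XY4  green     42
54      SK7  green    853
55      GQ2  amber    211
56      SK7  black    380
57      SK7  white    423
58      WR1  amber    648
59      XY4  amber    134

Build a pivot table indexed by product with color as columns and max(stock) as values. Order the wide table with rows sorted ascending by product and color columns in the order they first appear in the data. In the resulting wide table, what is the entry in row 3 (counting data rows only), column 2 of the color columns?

With rows sorted ascending by product, row 3 is product=UD2. color columns in first-appearance order: amber, green, white, black; column 2 is green.
Long rows with product=UD2, color=green: max(9, 178, 848) = 848.

848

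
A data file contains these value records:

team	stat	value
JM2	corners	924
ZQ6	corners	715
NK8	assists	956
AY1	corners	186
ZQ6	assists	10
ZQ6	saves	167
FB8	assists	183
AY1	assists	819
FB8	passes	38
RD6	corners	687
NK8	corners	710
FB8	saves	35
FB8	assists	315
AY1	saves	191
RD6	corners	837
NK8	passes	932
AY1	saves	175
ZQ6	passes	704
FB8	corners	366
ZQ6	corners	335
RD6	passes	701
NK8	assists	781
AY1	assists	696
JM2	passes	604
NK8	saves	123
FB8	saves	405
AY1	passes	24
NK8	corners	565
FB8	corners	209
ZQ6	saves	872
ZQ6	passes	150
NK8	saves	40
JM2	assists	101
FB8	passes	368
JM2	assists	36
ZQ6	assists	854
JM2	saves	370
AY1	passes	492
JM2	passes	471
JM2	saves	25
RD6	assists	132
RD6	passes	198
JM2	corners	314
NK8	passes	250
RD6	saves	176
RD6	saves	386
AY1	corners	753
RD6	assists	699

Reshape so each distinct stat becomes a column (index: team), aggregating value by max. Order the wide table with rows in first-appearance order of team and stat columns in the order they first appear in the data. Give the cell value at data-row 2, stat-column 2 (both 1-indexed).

854

With rows in first-appearance order of team, row 2 is team=ZQ6. stat columns in first-appearance order: corners, assists, saves, passes; column 2 is assists.
Long rows with team=ZQ6, stat=assists: max(10, 854) = 854.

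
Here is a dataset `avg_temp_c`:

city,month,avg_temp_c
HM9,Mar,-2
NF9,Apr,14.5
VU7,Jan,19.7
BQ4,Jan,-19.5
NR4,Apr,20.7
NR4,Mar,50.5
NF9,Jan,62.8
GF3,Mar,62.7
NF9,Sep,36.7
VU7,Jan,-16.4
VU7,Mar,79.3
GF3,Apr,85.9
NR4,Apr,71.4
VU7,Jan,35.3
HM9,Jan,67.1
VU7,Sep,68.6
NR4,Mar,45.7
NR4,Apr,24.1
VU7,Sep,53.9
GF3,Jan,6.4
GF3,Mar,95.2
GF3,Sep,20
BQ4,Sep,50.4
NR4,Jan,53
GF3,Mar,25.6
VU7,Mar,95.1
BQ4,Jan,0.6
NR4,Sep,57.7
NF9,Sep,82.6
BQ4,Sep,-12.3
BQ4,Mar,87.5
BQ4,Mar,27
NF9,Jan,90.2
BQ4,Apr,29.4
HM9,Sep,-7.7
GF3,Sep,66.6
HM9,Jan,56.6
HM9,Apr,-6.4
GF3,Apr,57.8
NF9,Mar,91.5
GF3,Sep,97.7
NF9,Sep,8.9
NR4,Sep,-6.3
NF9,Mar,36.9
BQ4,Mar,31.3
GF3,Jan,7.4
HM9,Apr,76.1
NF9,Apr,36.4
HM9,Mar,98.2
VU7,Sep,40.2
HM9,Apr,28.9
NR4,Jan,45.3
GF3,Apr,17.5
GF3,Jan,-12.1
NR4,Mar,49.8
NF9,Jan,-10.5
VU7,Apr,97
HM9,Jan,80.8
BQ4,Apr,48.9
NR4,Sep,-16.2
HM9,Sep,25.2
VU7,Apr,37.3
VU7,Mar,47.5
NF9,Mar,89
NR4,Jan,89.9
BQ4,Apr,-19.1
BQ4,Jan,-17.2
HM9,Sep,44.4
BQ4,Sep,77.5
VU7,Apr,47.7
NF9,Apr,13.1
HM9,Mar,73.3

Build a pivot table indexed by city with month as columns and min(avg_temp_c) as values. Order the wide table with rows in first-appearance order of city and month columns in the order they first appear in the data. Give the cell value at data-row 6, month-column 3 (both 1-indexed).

-12.1

With rows in first-appearance order of city, row 6 is city=GF3. month columns in first-appearance order: Mar, Apr, Jan, Sep; column 3 is Jan.
Long rows with city=GF3, month=Jan: min(6.4, 7.4, -12.1) = -12.1.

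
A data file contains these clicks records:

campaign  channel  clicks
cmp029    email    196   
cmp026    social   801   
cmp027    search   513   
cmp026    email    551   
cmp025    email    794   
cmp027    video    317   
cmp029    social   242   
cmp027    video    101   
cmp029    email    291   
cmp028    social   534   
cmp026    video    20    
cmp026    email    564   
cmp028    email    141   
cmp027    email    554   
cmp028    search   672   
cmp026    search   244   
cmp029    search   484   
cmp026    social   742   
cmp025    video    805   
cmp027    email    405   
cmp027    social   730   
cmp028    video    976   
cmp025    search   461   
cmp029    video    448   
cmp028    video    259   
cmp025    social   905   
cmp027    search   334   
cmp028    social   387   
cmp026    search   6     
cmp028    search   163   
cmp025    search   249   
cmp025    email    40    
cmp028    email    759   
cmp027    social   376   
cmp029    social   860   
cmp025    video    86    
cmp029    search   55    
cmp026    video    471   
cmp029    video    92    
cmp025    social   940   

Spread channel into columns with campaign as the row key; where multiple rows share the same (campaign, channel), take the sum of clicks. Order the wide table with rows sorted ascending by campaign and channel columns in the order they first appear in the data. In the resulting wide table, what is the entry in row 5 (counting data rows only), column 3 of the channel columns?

With rows sorted ascending by campaign, row 5 is campaign=cmp029. channel columns in first-appearance order: email, social, search, video; column 3 is search.
Long rows with campaign=cmp029, channel=search: 484 + 55 = 539.

539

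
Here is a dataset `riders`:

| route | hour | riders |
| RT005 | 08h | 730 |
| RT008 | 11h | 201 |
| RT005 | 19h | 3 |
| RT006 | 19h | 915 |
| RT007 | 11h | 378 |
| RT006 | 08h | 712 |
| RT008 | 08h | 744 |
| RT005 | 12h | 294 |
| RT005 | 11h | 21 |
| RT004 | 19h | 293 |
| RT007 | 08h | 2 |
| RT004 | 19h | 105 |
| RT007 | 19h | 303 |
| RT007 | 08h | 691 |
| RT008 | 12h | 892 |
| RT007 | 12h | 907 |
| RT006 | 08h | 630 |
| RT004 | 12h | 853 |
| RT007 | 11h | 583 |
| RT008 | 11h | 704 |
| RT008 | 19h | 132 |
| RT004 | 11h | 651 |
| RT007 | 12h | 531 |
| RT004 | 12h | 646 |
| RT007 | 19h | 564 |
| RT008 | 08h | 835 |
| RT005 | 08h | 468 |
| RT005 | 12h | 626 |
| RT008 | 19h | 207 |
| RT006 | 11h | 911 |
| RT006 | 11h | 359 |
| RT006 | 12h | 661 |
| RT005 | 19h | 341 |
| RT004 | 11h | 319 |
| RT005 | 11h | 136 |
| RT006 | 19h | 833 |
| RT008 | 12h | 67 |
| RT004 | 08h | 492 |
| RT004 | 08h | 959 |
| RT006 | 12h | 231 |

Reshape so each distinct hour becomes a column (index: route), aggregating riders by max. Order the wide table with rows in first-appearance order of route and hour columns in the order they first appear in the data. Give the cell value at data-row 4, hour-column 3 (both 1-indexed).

With rows in first-appearance order of route, row 4 is route=RT007. hour columns in first-appearance order: 08h, 11h, 19h, 12h; column 3 is 19h.
Long rows with route=RT007, hour=19h: max(303, 564) = 564.

564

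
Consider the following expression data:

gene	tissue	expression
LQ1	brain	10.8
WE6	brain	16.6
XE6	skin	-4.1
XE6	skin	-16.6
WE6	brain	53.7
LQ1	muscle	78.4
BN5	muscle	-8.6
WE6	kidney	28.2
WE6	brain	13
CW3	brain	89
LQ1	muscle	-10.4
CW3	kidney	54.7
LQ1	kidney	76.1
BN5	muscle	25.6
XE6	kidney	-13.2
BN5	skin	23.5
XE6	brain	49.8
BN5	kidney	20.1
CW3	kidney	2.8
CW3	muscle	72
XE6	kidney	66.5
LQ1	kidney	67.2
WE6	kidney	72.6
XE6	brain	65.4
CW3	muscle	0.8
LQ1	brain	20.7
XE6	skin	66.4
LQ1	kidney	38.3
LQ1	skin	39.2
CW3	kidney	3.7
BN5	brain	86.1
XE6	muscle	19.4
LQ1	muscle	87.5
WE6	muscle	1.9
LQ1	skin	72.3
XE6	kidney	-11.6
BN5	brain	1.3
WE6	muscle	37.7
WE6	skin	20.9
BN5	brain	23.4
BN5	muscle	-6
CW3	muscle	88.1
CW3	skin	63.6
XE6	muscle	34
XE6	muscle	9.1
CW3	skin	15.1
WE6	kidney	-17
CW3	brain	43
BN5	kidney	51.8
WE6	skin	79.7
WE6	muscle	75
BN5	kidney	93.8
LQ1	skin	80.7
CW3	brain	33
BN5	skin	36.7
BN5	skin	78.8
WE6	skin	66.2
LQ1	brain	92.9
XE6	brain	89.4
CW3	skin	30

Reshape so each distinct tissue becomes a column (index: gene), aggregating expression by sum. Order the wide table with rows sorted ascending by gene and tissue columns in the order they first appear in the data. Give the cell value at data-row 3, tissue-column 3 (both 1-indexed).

With rows sorted ascending by gene, row 3 is gene=LQ1. tissue columns in first-appearance order: brain, skin, muscle, kidney; column 3 is muscle.
Long rows with gene=LQ1, tissue=muscle: 78.4 + -10.4 + 87.5 = 155.5.

155.5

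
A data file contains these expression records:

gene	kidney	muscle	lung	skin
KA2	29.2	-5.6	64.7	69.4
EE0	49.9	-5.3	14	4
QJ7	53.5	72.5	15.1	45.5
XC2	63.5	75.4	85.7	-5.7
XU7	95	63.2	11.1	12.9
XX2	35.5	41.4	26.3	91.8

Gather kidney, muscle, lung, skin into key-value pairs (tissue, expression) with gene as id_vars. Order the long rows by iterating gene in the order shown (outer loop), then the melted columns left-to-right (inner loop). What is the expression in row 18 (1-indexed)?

63.2

24 rows total (6 × 4). Row 18: index ⌊(18-1)/4⌋ = 4 into gene → XU7; (18-1) mod 4 = 1 into the melted columns → muscle.
So row 18 is (XU7, muscle, 63.2); expression = 63.2.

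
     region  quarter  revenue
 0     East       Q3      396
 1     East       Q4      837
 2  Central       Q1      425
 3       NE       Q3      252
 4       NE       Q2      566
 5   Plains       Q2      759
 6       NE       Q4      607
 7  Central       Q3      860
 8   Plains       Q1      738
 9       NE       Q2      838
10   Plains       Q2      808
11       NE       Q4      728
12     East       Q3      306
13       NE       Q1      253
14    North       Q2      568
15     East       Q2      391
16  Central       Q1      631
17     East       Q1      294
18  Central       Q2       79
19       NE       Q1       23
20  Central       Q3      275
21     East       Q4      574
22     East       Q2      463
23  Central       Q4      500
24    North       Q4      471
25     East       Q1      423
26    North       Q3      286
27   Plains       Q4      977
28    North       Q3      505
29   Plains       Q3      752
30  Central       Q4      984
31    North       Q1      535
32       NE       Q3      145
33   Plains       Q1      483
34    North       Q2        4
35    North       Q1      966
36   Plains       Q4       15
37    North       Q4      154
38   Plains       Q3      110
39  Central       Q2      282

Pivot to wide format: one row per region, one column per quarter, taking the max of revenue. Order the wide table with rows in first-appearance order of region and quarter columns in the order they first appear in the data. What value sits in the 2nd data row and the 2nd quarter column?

With rows in first-appearance order of region, row 2 is region=Central. quarter columns in first-appearance order: Q3, Q4, Q1, Q2; column 2 is Q4.
Long rows with region=Central, quarter=Q4: max(500, 984) = 984.

984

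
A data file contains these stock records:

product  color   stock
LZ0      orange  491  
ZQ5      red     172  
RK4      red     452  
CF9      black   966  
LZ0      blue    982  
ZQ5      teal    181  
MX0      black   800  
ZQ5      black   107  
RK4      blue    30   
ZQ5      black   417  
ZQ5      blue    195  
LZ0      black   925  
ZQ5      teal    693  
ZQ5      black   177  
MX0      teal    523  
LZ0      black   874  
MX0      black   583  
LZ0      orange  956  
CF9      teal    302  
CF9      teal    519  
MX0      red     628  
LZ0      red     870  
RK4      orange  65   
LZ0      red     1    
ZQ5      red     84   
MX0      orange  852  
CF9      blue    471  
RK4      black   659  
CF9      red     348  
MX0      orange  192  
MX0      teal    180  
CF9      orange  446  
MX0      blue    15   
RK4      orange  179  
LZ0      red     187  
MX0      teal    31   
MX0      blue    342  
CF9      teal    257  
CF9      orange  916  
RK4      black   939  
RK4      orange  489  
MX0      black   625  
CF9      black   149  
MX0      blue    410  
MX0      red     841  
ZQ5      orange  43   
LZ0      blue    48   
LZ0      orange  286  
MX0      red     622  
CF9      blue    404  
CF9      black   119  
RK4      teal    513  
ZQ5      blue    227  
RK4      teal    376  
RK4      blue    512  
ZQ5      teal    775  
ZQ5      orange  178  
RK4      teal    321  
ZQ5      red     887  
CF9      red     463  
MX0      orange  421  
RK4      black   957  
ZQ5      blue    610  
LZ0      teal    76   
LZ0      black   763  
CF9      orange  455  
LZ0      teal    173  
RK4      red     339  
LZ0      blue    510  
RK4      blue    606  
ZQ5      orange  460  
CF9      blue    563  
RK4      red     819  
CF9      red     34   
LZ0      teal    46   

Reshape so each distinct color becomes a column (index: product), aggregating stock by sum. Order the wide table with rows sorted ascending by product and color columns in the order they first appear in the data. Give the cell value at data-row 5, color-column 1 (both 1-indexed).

With rows sorted ascending by product, row 5 is product=ZQ5. color columns in first-appearance order: orange, red, black, blue, teal; column 1 is orange.
Long rows with product=ZQ5, color=orange: 43 + 178 + 460 = 681.

681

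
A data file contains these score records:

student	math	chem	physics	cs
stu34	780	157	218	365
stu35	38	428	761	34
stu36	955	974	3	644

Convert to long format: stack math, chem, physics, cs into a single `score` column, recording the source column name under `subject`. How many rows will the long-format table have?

3 student values × 4 melted columns = 12 rows.

12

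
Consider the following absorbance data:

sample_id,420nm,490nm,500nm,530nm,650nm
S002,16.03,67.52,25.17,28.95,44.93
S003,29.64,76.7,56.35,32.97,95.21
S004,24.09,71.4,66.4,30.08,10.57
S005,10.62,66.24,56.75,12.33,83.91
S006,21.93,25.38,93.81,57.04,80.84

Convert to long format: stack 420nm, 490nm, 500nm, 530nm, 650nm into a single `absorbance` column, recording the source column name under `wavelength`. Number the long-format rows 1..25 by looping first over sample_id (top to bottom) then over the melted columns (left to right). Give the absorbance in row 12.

71.4

25 rows total (5 × 5). Row 12: index ⌊(12-1)/5⌋ = 2 into sample_id → S004; (12-1) mod 5 = 1 into the melted columns → 490nm.
So row 12 is (S004, 490nm, 71.4); absorbance = 71.4.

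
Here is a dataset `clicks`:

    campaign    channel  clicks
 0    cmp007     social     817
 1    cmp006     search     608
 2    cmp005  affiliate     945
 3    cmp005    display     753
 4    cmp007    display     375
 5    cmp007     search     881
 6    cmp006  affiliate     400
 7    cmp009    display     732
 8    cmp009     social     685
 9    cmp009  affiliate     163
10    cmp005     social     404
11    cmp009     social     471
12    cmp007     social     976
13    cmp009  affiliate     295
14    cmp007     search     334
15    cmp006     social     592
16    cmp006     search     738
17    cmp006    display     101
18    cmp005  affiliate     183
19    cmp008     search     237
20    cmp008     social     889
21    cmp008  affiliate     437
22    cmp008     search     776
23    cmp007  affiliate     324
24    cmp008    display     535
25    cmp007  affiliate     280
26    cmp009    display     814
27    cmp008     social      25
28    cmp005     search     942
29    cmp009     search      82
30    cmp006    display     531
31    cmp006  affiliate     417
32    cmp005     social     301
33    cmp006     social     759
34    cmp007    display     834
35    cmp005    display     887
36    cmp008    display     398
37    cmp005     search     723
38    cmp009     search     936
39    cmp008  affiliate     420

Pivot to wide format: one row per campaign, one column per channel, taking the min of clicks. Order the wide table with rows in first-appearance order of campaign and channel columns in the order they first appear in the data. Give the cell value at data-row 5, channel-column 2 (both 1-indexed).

237

With rows in first-appearance order of campaign, row 5 is campaign=cmp008. channel columns in first-appearance order: social, search, affiliate, display; column 2 is search.
Long rows with campaign=cmp008, channel=search: min(237, 776) = 237.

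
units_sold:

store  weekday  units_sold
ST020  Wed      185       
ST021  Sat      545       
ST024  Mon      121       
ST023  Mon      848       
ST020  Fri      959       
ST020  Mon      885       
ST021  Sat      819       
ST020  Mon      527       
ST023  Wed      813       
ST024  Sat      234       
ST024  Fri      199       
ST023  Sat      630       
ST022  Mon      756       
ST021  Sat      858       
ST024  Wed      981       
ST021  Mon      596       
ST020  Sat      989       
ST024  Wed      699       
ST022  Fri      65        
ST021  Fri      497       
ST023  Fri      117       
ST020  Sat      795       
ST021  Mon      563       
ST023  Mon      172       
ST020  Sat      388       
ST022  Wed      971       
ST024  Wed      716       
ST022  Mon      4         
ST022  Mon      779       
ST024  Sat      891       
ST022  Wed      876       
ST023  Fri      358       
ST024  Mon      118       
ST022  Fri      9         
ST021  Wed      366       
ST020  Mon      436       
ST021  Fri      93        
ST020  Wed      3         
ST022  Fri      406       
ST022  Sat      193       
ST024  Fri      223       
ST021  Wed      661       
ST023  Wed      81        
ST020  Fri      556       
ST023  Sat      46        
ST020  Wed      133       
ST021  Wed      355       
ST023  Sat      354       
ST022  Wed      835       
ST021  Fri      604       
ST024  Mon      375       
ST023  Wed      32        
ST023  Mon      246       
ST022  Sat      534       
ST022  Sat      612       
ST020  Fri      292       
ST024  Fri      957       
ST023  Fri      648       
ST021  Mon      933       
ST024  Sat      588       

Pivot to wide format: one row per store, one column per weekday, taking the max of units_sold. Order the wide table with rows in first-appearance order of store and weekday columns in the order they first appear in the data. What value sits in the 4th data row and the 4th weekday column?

With rows in first-appearance order of store, row 4 is store=ST023. weekday columns in first-appearance order: Wed, Sat, Mon, Fri; column 4 is Fri.
Long rows with store=ST023, weekday=Fri: max(117, 358, 648) = 648.

648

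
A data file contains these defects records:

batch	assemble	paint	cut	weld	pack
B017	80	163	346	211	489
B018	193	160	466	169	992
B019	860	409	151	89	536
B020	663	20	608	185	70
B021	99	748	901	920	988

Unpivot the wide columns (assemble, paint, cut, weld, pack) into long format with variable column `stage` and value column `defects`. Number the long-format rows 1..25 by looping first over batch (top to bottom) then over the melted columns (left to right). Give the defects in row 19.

25 rows total (5 × 5). Row 19: index ⌊(19-1)/5⌋ = 3 into batch → B020; (19-1) mod 5 = 3 into the melted columns → weld.
So row 19 is (B020, weld, 185); defects = 185.

185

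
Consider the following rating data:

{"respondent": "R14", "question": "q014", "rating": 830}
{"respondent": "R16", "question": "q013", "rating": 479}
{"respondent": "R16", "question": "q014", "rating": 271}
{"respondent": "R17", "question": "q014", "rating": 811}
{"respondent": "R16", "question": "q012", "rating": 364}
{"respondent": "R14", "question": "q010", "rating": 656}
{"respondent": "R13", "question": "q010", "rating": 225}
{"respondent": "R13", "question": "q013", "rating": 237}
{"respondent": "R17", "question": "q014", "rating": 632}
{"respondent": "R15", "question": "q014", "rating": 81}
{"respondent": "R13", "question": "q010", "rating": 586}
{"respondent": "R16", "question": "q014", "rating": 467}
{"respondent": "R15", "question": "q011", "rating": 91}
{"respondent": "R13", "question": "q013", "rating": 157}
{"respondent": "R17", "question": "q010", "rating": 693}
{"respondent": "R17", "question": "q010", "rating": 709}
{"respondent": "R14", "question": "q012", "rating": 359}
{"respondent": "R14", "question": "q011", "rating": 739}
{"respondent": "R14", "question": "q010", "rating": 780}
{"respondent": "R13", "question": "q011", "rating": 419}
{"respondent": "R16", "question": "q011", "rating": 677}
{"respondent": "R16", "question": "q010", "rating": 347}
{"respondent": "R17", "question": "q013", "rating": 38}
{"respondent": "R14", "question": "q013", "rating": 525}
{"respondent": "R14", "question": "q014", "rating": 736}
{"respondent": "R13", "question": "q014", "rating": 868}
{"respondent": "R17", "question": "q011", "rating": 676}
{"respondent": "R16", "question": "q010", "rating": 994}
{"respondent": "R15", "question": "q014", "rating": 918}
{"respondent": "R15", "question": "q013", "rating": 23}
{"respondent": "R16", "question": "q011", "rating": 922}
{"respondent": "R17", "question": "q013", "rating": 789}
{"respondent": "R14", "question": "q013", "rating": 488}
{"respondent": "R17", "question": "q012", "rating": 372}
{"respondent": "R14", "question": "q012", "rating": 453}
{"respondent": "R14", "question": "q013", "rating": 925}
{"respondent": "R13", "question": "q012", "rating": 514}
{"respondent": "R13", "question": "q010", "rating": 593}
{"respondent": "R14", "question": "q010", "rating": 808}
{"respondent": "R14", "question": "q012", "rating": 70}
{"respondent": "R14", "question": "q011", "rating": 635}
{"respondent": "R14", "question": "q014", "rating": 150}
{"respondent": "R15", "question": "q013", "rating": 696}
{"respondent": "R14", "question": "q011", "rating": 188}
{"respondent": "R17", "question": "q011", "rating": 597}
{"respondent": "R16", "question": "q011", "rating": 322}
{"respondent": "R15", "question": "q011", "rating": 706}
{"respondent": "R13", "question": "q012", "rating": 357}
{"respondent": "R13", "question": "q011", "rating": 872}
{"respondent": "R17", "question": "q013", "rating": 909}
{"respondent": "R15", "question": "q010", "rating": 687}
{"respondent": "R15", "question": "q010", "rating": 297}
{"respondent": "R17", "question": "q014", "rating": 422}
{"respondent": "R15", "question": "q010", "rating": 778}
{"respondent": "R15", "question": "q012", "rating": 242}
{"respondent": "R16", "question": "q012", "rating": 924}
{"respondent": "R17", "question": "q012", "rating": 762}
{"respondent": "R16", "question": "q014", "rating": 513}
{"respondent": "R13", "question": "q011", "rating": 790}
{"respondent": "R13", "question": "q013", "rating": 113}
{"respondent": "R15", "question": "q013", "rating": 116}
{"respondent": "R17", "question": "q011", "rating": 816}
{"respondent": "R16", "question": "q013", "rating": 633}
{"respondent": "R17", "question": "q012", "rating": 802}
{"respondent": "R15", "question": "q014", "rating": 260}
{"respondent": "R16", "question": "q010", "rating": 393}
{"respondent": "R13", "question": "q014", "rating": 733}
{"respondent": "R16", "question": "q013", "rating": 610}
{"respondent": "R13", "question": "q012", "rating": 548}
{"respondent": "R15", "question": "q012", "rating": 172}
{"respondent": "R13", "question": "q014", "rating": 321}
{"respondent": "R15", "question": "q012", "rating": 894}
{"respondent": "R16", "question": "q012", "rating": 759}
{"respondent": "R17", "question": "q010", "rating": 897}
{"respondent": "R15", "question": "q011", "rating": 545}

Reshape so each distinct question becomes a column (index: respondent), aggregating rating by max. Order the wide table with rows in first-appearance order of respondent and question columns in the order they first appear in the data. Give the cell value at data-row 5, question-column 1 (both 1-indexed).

918

With rows in first-appearance order of respondent, row 5 is respondent=R15. question columns in first-appearance order: q014, q013, q012, q010, q011; column 1 is q014.
Long rows with respondent=R15, question=q014: max(81, 918, 260) = 918.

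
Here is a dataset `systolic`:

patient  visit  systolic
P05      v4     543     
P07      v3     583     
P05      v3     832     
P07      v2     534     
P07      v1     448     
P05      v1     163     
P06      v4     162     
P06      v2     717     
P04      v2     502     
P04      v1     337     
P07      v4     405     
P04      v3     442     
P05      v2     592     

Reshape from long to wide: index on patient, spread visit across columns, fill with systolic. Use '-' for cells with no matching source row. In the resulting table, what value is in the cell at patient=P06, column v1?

-

No long-format row has patient=P06 and visit=v1, so the cell is -.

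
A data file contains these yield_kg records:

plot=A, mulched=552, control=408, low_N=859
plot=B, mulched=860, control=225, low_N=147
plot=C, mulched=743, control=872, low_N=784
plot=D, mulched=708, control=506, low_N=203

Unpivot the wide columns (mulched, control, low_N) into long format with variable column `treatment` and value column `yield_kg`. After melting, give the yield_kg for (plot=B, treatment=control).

225

Unpivoting turns each (plot, wide-column) pair into one long row.
The wide cell at row B, column control holds 225, so the long row (B, control) has yield_kg=225.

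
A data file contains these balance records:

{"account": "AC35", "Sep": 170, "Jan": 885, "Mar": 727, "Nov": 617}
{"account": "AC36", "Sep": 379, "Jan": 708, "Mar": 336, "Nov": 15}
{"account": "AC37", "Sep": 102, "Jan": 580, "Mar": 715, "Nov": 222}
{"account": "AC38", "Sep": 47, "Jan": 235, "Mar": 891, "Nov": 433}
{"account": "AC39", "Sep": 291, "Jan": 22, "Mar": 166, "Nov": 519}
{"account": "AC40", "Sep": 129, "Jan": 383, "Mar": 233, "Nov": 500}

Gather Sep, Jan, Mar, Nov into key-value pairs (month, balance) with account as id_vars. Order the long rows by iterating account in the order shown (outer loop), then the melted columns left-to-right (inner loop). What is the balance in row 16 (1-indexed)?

24 rows total (6 × 4). Row 16: index ⌊(16-1)/4⌋ = 3 into account → AC38; (16-1) mod 4 = 3 into the melted columns → Nov.
So row 16 is (AC38, Nov, 433); balance = 433.

433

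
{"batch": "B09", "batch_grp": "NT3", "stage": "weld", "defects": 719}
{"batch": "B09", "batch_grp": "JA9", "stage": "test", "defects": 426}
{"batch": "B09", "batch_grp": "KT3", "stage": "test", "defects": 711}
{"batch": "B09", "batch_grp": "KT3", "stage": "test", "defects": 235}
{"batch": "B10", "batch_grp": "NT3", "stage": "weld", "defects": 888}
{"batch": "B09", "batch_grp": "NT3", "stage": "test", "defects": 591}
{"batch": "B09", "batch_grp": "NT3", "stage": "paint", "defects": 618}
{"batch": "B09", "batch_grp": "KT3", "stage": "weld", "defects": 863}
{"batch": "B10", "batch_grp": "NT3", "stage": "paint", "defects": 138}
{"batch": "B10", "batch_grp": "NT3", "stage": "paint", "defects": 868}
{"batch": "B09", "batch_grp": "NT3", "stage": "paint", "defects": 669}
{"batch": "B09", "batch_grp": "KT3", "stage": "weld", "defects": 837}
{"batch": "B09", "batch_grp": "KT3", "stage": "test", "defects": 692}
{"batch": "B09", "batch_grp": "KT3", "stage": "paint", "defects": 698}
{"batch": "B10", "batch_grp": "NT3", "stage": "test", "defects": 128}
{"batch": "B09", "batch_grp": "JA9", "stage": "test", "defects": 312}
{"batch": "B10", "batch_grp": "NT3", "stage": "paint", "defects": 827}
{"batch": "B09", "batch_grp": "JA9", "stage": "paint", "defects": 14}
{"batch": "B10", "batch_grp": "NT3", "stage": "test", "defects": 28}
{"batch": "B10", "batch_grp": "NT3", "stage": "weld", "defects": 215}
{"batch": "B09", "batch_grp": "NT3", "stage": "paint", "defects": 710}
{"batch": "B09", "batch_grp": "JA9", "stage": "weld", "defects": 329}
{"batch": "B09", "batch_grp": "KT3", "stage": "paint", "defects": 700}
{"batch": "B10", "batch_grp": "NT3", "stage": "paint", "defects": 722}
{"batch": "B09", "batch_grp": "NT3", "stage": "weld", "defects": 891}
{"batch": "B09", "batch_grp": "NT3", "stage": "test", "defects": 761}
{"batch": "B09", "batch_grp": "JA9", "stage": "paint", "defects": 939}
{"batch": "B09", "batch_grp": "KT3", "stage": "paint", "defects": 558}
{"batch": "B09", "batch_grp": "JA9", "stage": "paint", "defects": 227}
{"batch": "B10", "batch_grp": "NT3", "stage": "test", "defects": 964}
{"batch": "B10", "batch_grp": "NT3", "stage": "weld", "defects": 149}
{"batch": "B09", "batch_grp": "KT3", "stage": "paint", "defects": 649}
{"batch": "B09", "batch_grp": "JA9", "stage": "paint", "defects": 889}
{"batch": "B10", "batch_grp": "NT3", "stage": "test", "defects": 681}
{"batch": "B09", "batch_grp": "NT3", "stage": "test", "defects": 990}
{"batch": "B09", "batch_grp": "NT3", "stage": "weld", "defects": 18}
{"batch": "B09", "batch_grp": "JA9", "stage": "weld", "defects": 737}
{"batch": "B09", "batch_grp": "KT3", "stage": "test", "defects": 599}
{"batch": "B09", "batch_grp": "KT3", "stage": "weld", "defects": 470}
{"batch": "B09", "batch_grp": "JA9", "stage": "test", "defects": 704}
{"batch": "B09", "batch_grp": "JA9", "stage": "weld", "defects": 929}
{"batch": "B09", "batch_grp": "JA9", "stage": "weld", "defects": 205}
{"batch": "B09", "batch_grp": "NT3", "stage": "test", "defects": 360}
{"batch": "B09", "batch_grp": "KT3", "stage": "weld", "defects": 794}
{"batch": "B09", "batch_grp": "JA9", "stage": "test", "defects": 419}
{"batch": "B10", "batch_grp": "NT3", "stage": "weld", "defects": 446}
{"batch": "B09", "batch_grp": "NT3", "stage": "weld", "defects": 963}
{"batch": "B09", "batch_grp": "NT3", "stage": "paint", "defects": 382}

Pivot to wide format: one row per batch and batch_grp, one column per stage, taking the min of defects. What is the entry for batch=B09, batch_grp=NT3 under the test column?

360

Rows with batch=B09, batch_grp=NT3 and stage=test: defects values are 591, 761, 990, 360.
min(591, 761, 990, 360) = 360.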